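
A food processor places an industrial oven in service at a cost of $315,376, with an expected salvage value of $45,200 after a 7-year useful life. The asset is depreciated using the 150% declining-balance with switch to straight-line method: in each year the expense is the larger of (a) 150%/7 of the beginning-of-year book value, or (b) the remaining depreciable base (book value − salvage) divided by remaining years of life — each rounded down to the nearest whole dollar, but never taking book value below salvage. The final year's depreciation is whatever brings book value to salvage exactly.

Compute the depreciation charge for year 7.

$24,621

Depreciable base = $315,376 − $45,200 = $270,176.
Year 1: DB = ⌊$315,376 × 150%/7⌋ = $67,580; SL = ⌊$270,176/7⌋ = $38,596 → take DB $67,580. Book value $247,796.
Year 2: DB = ⌊$247,796 × 150%/7⌋ = $53,099; SL = ⌊$202,596/6⌋ = $33,766 → take DB $53,099. Book value $194,697.
Year 3: DB = ⌊$194,697 × 150%/7⌋ = $41,720; SL = ⌊$149,497/5⌋ = $29,899 → take DB $41,720. Book value $152,977.
Year 4: DB = ⌊$152,977 × 150%/7⌋ = $32,780; SL = ⌊$107,777/4⌋ = $26,944 → take DB $32,780. Book value $120,197.
Year 5: DB = ⌊$120,197 × 150%/7⌋ = $25,756; SL = ⌊$74,997/3⌋ = $24,999 → take DB $25,756. Book value $94,441.
Year 6: DB = ⌊$94,441 × 150%/7⌋ = $20,237; SL = ⌊$49,241/2⌋ = $24,620 → take SL $24,620. Book value $69,821.
Year 7 (final): $69,821 − $45,200 = $24,621. Book value $45,200.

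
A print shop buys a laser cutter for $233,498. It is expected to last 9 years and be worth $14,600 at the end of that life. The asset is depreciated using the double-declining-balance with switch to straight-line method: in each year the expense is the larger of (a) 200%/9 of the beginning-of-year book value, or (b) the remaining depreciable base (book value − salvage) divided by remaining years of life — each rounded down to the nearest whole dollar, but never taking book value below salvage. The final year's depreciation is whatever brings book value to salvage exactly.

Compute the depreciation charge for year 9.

$12,365

Depreciable base = $233,498 − $14,600 = $218,898.
Year 1: DB = ⌊$233,498 × 200%/9⌋ = $51,888; SL = ⌊$218,898/9⌋ = $24,322 → take DB $51,888. Book value $181,610.
Year 2: DB = ⌊$181,610 × 200%/9⌋ = $40,357; SL = ⌊$167,010/8⌋ = $20,876 → take DB $40,357. Book value $141,253.
Year 3: DB = ⌊$141,253 × 200%/9⌋ = $31,389; SL = ⌊$126,653/7⌋ = $18,093 → take DB $31,389. Book value $109,864.
Year 4: DB = ⌊$109,864 × 200%/9⌋ = $24,414; SL = ⌊$95,264/6⌋ = $15,877 → take DB $24,414. Book value $85,450.
Year 5: DB = ⌊$85,450 × 200%/9⌋ = $18,988; SL = ⌊$70,850/5⌋ = $14,170 → take DB $18,988. Book value $66,462.
Year 6: DB = ⌊$66,462 × 200%/9⌋ = $14,769; SL = ⌊$51,862/4⌋ = $12,965 → take DB $14,769. Book value $51,693.
Year 7: DB = ⌊$51,693 × 200%/9⌋ = $11,487; SL = ⌊$37,093/3⌋ = $12,364 → take SL $12,364. Book value $39,329.
Year 8: DB = ⌊$39,329 × 200%/9⌋ = $8,739; SL = ⌊$24,729/2⌋ = $12,364 → take SL $12,364. Book value $26,965.
Year 9 (final): $26,965 − $14,600 = $12,365. Book value $14,600.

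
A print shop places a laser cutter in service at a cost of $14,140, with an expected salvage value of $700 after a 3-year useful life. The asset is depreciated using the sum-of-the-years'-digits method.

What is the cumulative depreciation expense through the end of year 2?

$11,200

Depreciable base = $14,140 − $700 = $13,440.
Sum of the years' digits = 3+2+1 = 6.
Year 1: $13,440 × 3/6 = $6,720. Book value $7,420.
Year 2: $13,440 × 2/6 = $4,480. Book value $2,940.
Accumulated through year 2 = $14,140 − $2,940 = $11,200.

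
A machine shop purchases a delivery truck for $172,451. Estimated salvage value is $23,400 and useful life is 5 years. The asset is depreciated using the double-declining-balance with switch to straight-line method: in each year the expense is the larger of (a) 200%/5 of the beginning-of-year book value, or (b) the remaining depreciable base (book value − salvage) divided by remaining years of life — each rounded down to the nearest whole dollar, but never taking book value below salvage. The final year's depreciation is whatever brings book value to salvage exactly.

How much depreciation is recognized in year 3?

$24,833

Depreciable base = $172,451 − $23,400 = $149,051.
Year 1: DB = ⌊$172,451 × 200%/5⌋ = $68,980; SL = ⌊$149,051/5⌋ = $29,810 → take DB $68,980. Book value $103,471.
Year 2: DB = ⌊$103,471 × 200%/5⌋ = $41,388; SL = ⌊$80,071/4⌋ = $20,017 → take DB $41,388. Book value $62,083.
Year 3: DB = ⌊$62,083 × 200%/5⌋ = $24,833; SL = ⌊$38,683/3⌋ = $12,894 → take DB $24,833. Book value $37,250.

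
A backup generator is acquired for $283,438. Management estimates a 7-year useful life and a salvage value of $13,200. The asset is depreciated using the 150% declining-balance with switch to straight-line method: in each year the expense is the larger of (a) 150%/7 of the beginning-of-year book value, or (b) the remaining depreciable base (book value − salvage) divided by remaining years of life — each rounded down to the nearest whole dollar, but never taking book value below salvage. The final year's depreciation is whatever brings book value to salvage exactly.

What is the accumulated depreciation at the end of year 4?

$177,023

Depreciable base = $283,438 − $13,200 = $270,238.
Year 1: DB = ⌊$283,438 × 150%/7⌋ = $60,736; SL = ⌊$270,238/7⌋ = $38,605 → take DB $60,736. Book value $222,702.
Year 2: DB = ⌊$222,702 × 150%/7⌋ = $47,721; SL = ⌊$209,502/6⌋ = $34,917 → take DB $47,721. Book value $174,981.
Year 3: DB = ⌊$174,981 × 150%/7⌋ = $37,495; SL = ⌊$161,781/5⌋ = $32,356 → take DB $37,495. Book value $137,486.
Year 4: DB = ⌊$137,486 × 150%/7⌋ = $29,461; SL = ⌊$124,286/4⌋ = $31,071 → take SL $31,071. Book value $106,415.
Accumulated through year 4 = $283,438 − $106,415 = $177,023.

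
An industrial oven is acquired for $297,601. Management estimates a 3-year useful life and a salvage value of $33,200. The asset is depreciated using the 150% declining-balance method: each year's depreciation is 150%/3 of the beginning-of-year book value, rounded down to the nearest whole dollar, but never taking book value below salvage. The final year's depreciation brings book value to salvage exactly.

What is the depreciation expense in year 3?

$41,201

Depreciable base = $297,601 − $33,200 = $264,401.
Year 1: ⌊$297,601 × 150%/3⌋ = $148,800. Book value $148,801.
Year 2: ⌊$148,801 × 150%/3⌋ = $74,400. Book value $74,401.
Year 3 (final): $74,401 − $33,200 = $41,201. Book value $33,200.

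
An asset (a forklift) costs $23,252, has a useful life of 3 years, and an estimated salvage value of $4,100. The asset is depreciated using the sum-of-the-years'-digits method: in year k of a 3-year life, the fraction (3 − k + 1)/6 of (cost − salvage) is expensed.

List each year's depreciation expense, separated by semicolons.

Depreciable base = $23,252 − $4,100 = $19,152.
Sum of the years' digits = 3+2+1 = 6.
Year 1: $19,152 × 3/6 = $9,576. Book value $13,676.
Year 2: $19,152 × 2/6 = $6,384. Book value $7,292.
Year 3: $19,152 × 1/6 = $3,192. Book value $4,100.

$9,576; $6,384; $3,192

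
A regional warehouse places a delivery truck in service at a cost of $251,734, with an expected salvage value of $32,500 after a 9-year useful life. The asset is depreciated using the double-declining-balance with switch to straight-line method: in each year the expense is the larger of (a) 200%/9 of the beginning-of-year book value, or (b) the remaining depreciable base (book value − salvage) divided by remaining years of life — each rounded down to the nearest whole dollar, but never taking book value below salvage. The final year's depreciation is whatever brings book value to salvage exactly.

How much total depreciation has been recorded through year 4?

Depreciable base = $251,734 − $32,500 = $219,234.
Year 1: DB = ⌊$251,734 × 200%/9⌋ = $55,940; SL = ⌊$219,234/9⌋ = $24,359 → take DB $55,940. Book value $195,794.
Year 2: DB = ⌊$195,794 × 200%/9⌋ = $43,509; SL = ⌊$163,294/8⌋ = $20,411 → take DB $43,509. Book value $152,285.
Year 3: DB = ⌊$152,285 × 200%/9⌋ = $33,841; SL = ⌊$119,785/7⌋ = $17,112 → take DB $33,841. Book value $118,444.
Year 4: DB = ⌊$118,444 × 200%/9⌋ = $26,320; SL = ⌊$85,944/6⌋ = $14,324 → take DB $26,320. Book value $92,124.
Accumulated through year 4 = $251,734 − $92,124 = $159,610.

$159,610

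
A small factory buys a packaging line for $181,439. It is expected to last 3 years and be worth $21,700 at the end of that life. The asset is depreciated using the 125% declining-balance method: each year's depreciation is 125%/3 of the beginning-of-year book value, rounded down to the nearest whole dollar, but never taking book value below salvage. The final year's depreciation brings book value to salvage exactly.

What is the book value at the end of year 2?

Depreciable base = $181,439 − $21,700 = $159,739.
Year 1: ⌊$181,439 × 125%/3⌋ = $75,599. Book value $105,840.
Year 2: ⌊$105,840 × 125%/3⌋ = $44,100. Book value $61,740.

$61,740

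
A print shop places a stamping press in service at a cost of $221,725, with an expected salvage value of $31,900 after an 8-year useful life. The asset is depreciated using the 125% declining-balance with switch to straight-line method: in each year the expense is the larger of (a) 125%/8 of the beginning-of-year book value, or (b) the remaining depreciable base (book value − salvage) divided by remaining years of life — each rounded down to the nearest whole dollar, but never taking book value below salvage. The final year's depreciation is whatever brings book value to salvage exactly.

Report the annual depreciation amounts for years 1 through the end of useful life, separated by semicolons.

$34,644; $29,231; $24,664; $20,810; $20,119; $20,119; $20,119; $20,119

Depreciable base = $221,725 − $31,900 = $189,825.
Year 1: DB = ⌊$221,725 × 125%/8⌋ = $34,644; SL = ⌊$189,825/8⌋ = $23,728 → take DB $34,644. Book value $187,081.
Year 2: DB = ⌊$187,081 × 125%/8⌋ = $29,231; SL = ⌊$155,181/7⌋ = $22,168 → take DB $29,231. Book value $157,850.
Year 3: DB = ⌊$157,850 × 125%/8⌋ = $24,664; SL = ⌊$125,950/6⌋ = $20,991 → take DB $24,664. Book value $133,186.
Year 4: DB = ⌊$133,186 × 125%/8⌋ = $20,810; SL = ⌊$101,286/5⌋ = $20,257 → take DB $20,810. Book value $112,376.
Year 5: DB = ⌊$112,376 × 125%/8⌋ = $17,558; SL = ⌊$80,476/4⌋ = $20,119 → take SL $20,119. Book value $92,257.
Year 6: DB = ⌊$92,257 × 125%/8⌋ = $14,415; SL = ⌊$60,357/3⌋ = $20,119 → take SL $20,119. Book value $72,138.
Year 7: DB = ⌊$72,138 × 125%/8⌋ = $11,271; SL = ⌊$40,238/2⌋ = $20,119 → take SL $20,119. Book value $52,019.
Year 8 (final): $52,019 − $31,900 = $20,119. Book value $31,900.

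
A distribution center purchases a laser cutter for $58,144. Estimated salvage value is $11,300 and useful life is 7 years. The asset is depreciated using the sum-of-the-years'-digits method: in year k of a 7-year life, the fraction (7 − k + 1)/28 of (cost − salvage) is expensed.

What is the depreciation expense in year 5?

$5,019

Depreciable base = $58,144 − $11,300 = $46,844.
Sum of the years' digits = 7+6+5+4+3+2+1 = 28.
Year 1: $46,844 × 7/28 = $11,711. Book value $46,433.
Year 2: $46,844 × 6/28 = $10,038. Book value $36,395.
Year 3: $46,844 × 5/28 = $8,365. Book value $28,030.
Year 4: $46,844 × 4/28 = $6,692. Book value $21,338.
Year 5: $46,844 × 3/28 = $5,019. Book value $16,319.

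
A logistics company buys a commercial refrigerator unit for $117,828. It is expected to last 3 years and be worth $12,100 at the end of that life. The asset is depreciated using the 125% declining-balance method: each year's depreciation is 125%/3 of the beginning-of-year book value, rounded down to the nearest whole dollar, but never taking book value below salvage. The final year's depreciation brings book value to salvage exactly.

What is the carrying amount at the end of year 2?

Depreciable base = $117,828 − $12,100 = $105,728.
Year 1: ⌊$117,828 × 125%/3⌋ = $49,095. Book value $68,733.
Year 2: ⌊$68,733 × 125%/3⌋ = $28,638. Book value $40,095.

$40,095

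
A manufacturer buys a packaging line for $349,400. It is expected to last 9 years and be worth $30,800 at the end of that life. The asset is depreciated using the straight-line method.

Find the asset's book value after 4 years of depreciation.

Depreciable base = $349,400 − $30,800 = $318,600.
Annual expense = $318,600 / 9 = $35,400.
End of year 1: book value $314,000.
End of year 2: book value $278,600.
End of year 3: book value $243,200.
End of year 4: book value $207,800.

$207,800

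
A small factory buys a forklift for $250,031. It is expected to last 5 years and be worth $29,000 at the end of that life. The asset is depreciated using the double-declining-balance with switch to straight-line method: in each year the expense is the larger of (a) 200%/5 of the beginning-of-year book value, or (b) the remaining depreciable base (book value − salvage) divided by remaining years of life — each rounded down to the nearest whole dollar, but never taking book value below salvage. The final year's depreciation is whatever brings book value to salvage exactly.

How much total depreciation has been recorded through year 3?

$196,023

Depreciable base = $250,031 − $29,000 = $221,031.
Year 1: DB = ⌊$250,031 × 200%/5⌋ = $100,012; SL = ⌊$221,031/5⌋ = $44,206 → take DB $100,012. Book value $150,019.
Year 2: DB = ⌊$150,019 × 200%/5⌋ = $60,007; SL = ⌊$121,019/4⌋ = $30,254 → take DB $60,007. Book value $90,012.
Year 3: DB = ⌊$90,012 × 200%/5⌋ = $36,004; SL = ⌊$61,012/3⌋ = $20,337 → take DB $36,004. Book value $54,008.
Accumulated through year 3 = $250,031 − $54,008 = $196,023.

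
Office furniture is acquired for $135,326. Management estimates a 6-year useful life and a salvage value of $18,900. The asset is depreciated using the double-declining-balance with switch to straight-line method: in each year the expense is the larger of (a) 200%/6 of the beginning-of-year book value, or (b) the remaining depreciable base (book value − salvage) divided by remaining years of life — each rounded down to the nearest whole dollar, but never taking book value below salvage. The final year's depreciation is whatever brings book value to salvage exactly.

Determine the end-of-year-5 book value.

$18,900

Depreciable base = $135,326 − $18,900 = $116,426.
Year 1: DB = ⌊$135,326 × 200%/6⌋ = $45,108; SL = ⌊$116,426/6⌋ = $19,404 → take DB $45,108. Book value $90,218.
Year 2: DB = ⌊$90,218 × 200%/6⌋ = $30,072; SL = ⌊$71,318/5⌋ = $14,263 → take DB $30,072. Book value $60,146.
Year 3: DB = ⌊$60,146 × 200%/6⌋ = $20,048; SL = ⌊$41,246/4⌋ = $10,311 → take DB $20,048. Book value $40,098.
Year 4: DB = ⌊$40,098 × 200%/6⌋ = $13,366; SL = ⌊$21,198/3⌋ = $7,066 → take DB $13,366. Book value $26,732.
Year 5: DB = ⌊$26,732 × 200%/6⌋ = $8,910; SL = ⌊$7,832/2⌋ = $3,916 → take DB $8,910, capped at $7,832. Book value $18,900.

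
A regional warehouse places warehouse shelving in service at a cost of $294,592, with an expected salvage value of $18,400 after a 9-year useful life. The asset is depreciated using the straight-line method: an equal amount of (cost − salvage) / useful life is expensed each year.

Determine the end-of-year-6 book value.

$110,464

Depreciable base = $294,592 − $18,400 = $276,192.
Annual expense = $276,192 / 9 = $30,688.
End of year 1: book value $263,904.
End of year 2: book value $233,216.
End of year 3: book value $202,528.
End of year 4: book value $171,840.
End of year 5: book value $141,152.
End of year 6: book value $110,464.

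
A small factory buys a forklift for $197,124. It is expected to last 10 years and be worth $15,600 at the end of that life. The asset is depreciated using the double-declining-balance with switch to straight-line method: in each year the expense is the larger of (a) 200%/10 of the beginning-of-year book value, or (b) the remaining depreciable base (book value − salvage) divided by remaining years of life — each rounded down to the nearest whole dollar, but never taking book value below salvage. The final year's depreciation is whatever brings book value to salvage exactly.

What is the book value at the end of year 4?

$80,743

Depreciable base = $197,124 − $15,600 = $181,524.
Year 1: DB = ⌊$197,124 × 200%/10⌋ = $39,424; SL = ⌊$181,524/10⌋ = $18,152 → take DB $39,424. Book value $157,700.
Year 2: DB = ⌊$157,700 × 200%/10⌋ = $31,540; SL = ⌊$142,100/9⌋ = $15,788 → take DB $31,540. Book value $126,160.
Year 3: DB = ⌊$126,160 × 200%/10⌋ = $25,232; SL = ⌊$110,560/8⌋ = $13,820 → take DB $25,232. Book value $100,928.
Year 4: DB = ⌊$100,928 × 200%/10⌋ = $20,185; SL = ⌊$85,328/7⌋ = $12,189 → take DB $20,185. Book value $80,743.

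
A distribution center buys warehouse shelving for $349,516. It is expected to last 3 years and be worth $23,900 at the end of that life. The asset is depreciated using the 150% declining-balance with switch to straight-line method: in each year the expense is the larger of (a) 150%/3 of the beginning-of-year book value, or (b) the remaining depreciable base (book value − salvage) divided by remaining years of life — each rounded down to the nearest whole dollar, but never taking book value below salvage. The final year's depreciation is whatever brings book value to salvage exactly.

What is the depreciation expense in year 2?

Depreciable base = $349,516 − $23,900 = $325,616.
Year 1: DB = ⌊$349,516 × 150%/3⌋ = $174,758; SL = ⌊$325,616/3⌋ = $108,538 → take DB $174,758. Book value $174,758.
Year 2: DB = ⌊$174,758 × 150%/3⌋ = $87,379; SL = ⌊$150,858/2⌋ = $75,429 → take DB $87,379. Book value $87,379.

$87,379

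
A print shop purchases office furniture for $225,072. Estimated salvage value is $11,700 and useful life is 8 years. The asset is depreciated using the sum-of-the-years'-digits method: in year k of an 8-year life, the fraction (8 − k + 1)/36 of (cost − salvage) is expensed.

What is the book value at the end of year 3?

$100,605

Depreciable base = $225,072 − $11,700 = $213,372.
Sum of the years' digits = 8+7+6+5+4+3+2+1 = 36.
Year 1: $213,372 × 8/36 = $47,416. Book value $177,656.
Year 2: $213,372 × 7/36 = $41,489. Book value $136,167.
Year 3: $213,372 × 6/36 = $35,562. Book value $100,605.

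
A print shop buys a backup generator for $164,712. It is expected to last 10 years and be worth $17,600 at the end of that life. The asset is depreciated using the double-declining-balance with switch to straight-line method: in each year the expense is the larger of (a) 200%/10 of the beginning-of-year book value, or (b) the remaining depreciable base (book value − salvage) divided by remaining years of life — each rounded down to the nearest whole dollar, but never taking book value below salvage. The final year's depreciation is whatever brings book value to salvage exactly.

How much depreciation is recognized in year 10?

Depreciable base = $164,712 − $17,600 = $147,112.
Year 1: DB = ⌊$164,712 × 200%/10⌋ = $32,942; SL = ⌊$147,112/10⌋ = $14,711 → take DB $32,942. Book value $131,770.
Year 2: DB = ⌊$131,770 × 200%/10⌋ = $26,354; SL = ⌊$114,170/9⌋ = $12,685 → take DB $26,354. Book value $105,416.
Year 3: DB = ⌊$105,416 × 200%/10⌋ = $21,083; SL = ⌊$87,816/8⌋ = $10,977 → take DB $21,083. Book value $84,333.
Year 4: DB = ⌊$84,333 × 200%/10⌋ = $16,866; SL = ⌊$66,733/7⌋ = $9,533 → take DB $16,866. Book value $67,467.
Year 5: DB = ⌊$67,467 × 200%/10⌋ = $13,493; SL = ⌊$49,867/6⌋ = $8,311 → take DB $13,493. Book value $53,974.
Year 6: DB = ⌊$53,974 × 200%/10⌋ = $10,794; SL = ⌊$36,374/5⌋ = $7,274 → take DB $10,794. Book value $43,180.
Year 7: DB = ⌊$43,180 × 200%/10⌋ = $8,636; SL = ⌊$25,580/4⌋ = $6,395 → take DB $8,636. Book value $34,544.
Year 8: DB = ⌊$34,544 × 200%/10⌋ = $6,908; SL = ⌊$16,944/3⌋ = $5,648 → take DB $6,908. Book value $27,636.
Year 9: DB = ⌊$27,636 × 200%/10⌋ = $5,527; SL = ⌊$10,036/2⌋ = $5,018 → take DB $5,527. Book value $22,109.
Year 10 (final): $22,109 − $17,600 = $4,509. Book value $17,600.

$4,509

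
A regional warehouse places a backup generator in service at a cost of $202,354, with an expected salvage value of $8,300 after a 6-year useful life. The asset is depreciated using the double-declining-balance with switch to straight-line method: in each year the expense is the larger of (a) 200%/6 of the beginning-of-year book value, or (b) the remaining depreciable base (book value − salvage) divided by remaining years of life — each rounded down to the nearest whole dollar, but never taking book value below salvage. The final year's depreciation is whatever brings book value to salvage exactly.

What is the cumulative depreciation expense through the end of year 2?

Depreciable base = $202,354 − $8,300 = $194,054.
Year 1: DB = ⌊$202,354 × 200%/6⌋ = $67,451; SL = ⌊$194,054/6⌋ = $32,342 → take DB $67,451. Book value $134,903.
Year 2: DB = ⌊$134,903 × 200%/6⌋ = $44,967; SL = ⌊$126,603/5⌋ = $25,320 → take DB $44,967. Book value $89,936.
Accumulated through year 2 = $202,354 − $89,936 = $112,418.

$112,418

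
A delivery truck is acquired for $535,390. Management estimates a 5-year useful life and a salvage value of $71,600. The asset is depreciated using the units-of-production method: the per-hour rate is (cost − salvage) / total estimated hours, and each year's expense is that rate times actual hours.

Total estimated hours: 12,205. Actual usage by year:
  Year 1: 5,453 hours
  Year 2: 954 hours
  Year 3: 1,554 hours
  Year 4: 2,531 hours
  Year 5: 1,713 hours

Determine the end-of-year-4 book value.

$136,694

Depreciable base = $535,390 − $71,600 = $463,790.
Rate = $463,790 / 12,205 hours = $38 per hour.
Year 1: 5,453 × $38 = $207,214. Book value $328,176.
Year 2: 954 × $38 = $36,252. Book value $291,924.
Year 3: 1,554 × $38 = $59,052. Book value $232,872.
Year 4: 2,531 × $38 = $96,178. Book value $136,694.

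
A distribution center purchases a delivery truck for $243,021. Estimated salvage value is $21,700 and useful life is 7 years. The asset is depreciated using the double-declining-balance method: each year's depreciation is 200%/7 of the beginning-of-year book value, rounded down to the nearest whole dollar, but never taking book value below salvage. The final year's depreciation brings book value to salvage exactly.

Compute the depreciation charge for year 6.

$12,910

Depreciable base = $243,021 − $21,700 = $221,321.
Year 1: ⌊$243,021 × 200%/7⌋ = $69,434. Book value $173,587.
Year 2: ⌊$173,587 × 200%/7⌋ = $49,596. Book value $123,991.
Year 3: ⌊$123,991 × 200%/7⌋ = $35,426. Book value $88,565.
Year 4: ⌊$88,565 × 200%/7⌋ = $25,304. Book value $63,261.
Year 5: ⌊$63,261 × 200%/7⌋ = $18,074. Book value $45,187.
Year 6: ⌊$45,187 × 200%/7⌋ = $12,910. Book value $32,277.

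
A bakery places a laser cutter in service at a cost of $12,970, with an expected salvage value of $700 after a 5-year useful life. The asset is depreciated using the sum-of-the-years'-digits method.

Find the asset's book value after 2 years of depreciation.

Depreciable base = $12,970 − $700 = $12,270.
Sum of the years' digits = 5+4+3+2+1 = 15.
Year 1: $12,270 × 5/15 = $4,090. Book value $8,880.
Year 2: $12,270 × 4/15 = $3,272. Book value $5,608.

$5,608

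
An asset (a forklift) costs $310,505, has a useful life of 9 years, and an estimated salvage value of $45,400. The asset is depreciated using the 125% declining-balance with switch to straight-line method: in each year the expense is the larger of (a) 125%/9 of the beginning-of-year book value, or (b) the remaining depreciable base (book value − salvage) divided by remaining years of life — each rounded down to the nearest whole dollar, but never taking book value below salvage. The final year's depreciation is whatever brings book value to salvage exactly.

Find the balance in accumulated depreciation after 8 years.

$240,039

Depreciable base = $310,505 − $45,400 = $265,105.
Year 1: DB = ⌊$310,505 × 125%/9⌋ = $43,125; SL = ⌊$265,105/9⌋ = $29,456 → take DB $43,125. Book value $267,380.
Year 2: DB = ⌊$267,380 × 125%/9⌋ = $37,136; SL = ⌊$221,980/8⌋ = $27,747 → take DB $37,136. Book value $230,244.
Year 3: DB = ⌊$230,244 × 125%/9⌋ = $31,978; SL = ⌊$184,844/7⌋ = $26,406 → take DB $31,978. Book value $198,266.
Year 4: DB = ⌊$198,266 × 125%/9⌋ = $27,536; SL = ⌊$152,866/6⌋ = $25,477 → take DB $27,536. Book value $170,730.
Year 5: DB = ⌊$170,730 × 125%/9⌋ = $23,712; SL = ⌊$125,330/5⌋ = $25,066 → take SL $25,066. Book value $145,664.
Year 6: DB = ⌊$145,664 × 125%/9⌋ = $20,231; SL = ⌊$100,264/4⌋ = $25,066 → take SL $25,066. Book value $120,598.
Year 7: DB = ⌊$120,598 × 125%/9⌋ = $16,749; SL = ⌊$75,198/3⌋ = $25,066 → take SL $25,066. Book value $95,532.
Year 8: DB = ⌊$95,532 × 125%/9⌋ = $13,268; SL = ⌊$50,132/2⌋ = $25,066 → take SL $25,066. Book value $70,466.
Accumulated through year 8 = $310,505 − $70,466 = $240,039.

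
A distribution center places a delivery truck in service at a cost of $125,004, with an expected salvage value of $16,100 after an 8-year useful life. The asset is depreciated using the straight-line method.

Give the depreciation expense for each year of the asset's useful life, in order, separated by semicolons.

$13,613; $13,613; $13,613; $13,613; $13,613; $13,613; $13,613; $13,613

Depreciable base = $125,004 − $16,100 = $108,904.
Annual expense = $108,904 / 8 = $13,613.
End of year 1: book value $111,391.
End of year 2: book value $97,778.
End of year 3: book value $84,165.
End of year 4: book value $70,552.
End of year 5: book value $56,939.
End of year 6: book value $43,326.
End of year 7: book value $29,713.
End of year 8: book value $16,100.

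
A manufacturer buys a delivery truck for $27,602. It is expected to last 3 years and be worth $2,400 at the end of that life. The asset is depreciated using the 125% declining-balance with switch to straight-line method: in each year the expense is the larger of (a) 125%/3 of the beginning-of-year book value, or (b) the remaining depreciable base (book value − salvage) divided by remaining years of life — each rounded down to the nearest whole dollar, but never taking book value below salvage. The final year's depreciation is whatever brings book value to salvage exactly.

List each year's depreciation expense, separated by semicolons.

Depreciable base = $27,602 − $2,400 = $25,202.
Year 1: DB = ⌊$27,602 × 125%/3⌋ = $11,500; SL = ⌊$25,202/3⌋ = $8,400 → take DB $11,500. Book value $16,102.
Year 2: DB = ⌊$16,102 × 125%/3⌋ = $6,709; SL = ⌊$13,702/2⌋ = $6,851 → take SL $6,851. Book value $9,251.
Year 3 (final): $9,251 − $2,400 = $6,851. Book value $2,400.

$11,500; $6,851; $6,851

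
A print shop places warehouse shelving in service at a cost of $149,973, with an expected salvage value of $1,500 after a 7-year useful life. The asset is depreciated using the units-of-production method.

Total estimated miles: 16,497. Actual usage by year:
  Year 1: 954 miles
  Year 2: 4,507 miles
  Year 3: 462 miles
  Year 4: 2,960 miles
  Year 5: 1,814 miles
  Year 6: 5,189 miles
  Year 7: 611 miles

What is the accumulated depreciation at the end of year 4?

$79,947

Depreciable base = $149,973 − $1,500 = $148,473.
Rate = $148,473 / 16,497 miles = $9 per mile.
Year 1: 954 × $9 = $8,586. Book value $141,387.
Year 2: 4,507 × $9 = $40,563. Book value $100,824.
Year 3: 462 × $9 = $4,158. Book value $96,666.
Year 4: 2,960 × $9 = $26,640. Book value $70,026.
Accumulated through year 4 = $149,973 − $70,026 = $79,947.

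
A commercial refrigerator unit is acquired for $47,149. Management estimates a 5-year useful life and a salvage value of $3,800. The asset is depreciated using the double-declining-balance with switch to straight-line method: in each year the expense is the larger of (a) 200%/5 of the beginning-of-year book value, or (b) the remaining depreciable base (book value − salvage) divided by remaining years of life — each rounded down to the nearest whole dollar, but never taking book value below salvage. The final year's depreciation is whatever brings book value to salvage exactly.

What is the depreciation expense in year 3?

Depreciable base = $47,149 − $3,800 = $43,349.
Year 1: DB = ⌊$47,149 × 200%/5⌋ = $18,859; SL = ⌊$43,349/5⌋ = $8,669 → take DB $18,859. Book value $28,290.
Year 2: DB = ⌊$28,290 × 200%/5⌋ = $11,316; SL = ⌊$24,490/4⌋ = $6,122 → take DB $11,316. Book value $16,974.
Year 3: DB = ⌊$16,974 × 200%/5⌋ = $6,789; SL = ⌊$13,174/3⌋ = $4,391 → take DB $6,789. Book value $10,185.

$6,789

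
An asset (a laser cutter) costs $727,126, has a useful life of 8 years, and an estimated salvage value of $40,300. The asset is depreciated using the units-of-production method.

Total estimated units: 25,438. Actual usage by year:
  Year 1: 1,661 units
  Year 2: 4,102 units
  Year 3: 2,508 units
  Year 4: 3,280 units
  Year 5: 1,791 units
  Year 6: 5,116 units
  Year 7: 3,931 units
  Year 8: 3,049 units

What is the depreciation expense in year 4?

Depreciable base = $727,126 − $40,300 = $686,826.
Rate = $686,826 / 25,438 units = $27 per unit.
Year 1: 1,661 × $27 = $44,847. Book value $682,279.
Year 2: 4,102 × $27 = $110,754. Book value $571,525.
Year 3: 2,508 × $27 = $67,716. Book value $503,809.
Year 4: 3,280 × $27 = $88,560. Book value $415,249.

$88,560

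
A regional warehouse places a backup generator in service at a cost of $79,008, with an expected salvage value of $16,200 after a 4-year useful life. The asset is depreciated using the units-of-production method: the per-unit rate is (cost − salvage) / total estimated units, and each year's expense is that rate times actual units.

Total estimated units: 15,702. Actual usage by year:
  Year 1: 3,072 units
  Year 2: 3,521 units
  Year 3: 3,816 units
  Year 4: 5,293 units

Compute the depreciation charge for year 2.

$14,084

Depreciable base = $79,008 − $16,200 = $62,808.
Rate = $62,808 / 15,702 units = $4 per unit.
Year 1: 3,072 × $4 = $12,288. Book value $66,720.
Year 2: 3,521 × $4 = $14,084. Book value $52,636.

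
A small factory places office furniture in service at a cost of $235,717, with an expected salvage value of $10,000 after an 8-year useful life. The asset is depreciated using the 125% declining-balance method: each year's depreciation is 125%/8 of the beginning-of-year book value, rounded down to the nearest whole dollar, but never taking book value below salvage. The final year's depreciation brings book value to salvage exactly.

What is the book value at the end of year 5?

$100,802

Depreciable base = $235,717 − $10,000 = $225,717.
Year 1: ⌊$235,717 × 125%/8⌋ = $36,830. Book value $198,887.
Year 2: ⌊$198,887 × 125%/8⌋ = $31,076. Book value $167,811.
Year 3: ⌊$167,811 × 125%/8⌋ = $26,220. Book value $141,591.
Year 4: ⌊$141,591 × 125%/8⌋ = $22,123. Book value $119,468.
Year 5: ⌊$119,468 × 125%/8⌋ = $18,666. Book value $100,802.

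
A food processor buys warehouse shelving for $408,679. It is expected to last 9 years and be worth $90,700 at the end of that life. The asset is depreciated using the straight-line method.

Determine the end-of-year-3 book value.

Depreciable base = $408,679 − $90,700 = $317,979.
Annual expense = $317,979 / 9 = $35,331.
End of year 1: book value $373,348.
End of year 2: book value $338,017.
End of year 3: book value $302,686.

$302,686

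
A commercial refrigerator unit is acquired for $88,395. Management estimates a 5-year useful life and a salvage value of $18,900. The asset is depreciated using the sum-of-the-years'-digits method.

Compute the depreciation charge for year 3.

Depreciable base = $88,395 − $18,900 = $69,495.
Sum of the years' digits = 5+4+3+2+1 = 15.
Year 1: $69,495 × 5/15 = $23,165. Book value $65,230.
Year 2: $69,495 × 4/15 = $18,532. Book value $46,698.
Year 3: $69,495 × 3/15 = $13,899. Book value $32,799.

$13,899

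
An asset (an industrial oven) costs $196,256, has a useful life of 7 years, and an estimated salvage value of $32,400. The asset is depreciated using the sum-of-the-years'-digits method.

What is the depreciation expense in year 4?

$23,408

Depreciable base = $196,256 − $32,400 = $163,856.
Sum of the years' digits = 7+6+5+4+3+2+1 = 28.
Year 1: $163,856 × 7/28 = $40,964. Book value $155,292.
Year 2: $163,856 × 6/28 = $35,112. Book value $120,180.
Year 3: $163,856 × 5/28 = $29,260. Book value $90,920.
Year 4: $163,856 × 4/28 = $23,408. Book value $67,512.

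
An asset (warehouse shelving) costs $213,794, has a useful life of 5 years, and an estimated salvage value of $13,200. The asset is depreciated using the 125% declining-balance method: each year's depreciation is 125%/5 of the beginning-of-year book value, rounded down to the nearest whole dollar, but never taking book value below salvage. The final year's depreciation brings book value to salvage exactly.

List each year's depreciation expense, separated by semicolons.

$53,448; $40,086; $30,065; $22,548; $54,447

Depreciable base = $213,794 − $13,200 = $200,594.
Year 1: ⌊$213,794 × 125%/5⌋ = $53,448. Book value $160,346.
Year 2: ⌊$160,346 × 125%/5⌋ = $40,086. Book value $120,260.
Year 3: ⌊$120,260 × 125%/5⌋ = $30,065. Book value $90,195.
Year 4: ⌊$90,195 × 125%/5⌋ = $22,548. Book value $67,647.
Year 5 (final): $67,647 − $13,200 = $54,447. Book value $13,200.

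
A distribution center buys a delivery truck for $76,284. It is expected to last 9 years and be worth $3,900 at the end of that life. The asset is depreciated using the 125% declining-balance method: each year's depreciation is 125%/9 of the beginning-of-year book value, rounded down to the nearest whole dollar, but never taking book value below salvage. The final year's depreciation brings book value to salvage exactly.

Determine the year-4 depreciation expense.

Depreciable base = $76,284 − $3,900 = $72,384.
Year 1: ⌊$76,284 × 125%/9⌋ = $10,595. Book value $65,689.
Year 2: ⌊$65,689 × 125%/9⌋ = $9,123. Book value $56,566.
Year 3: ⌊$56,566 × 125%/9⌋ = $7,856. Book value $48,710.
Year 4: ⌊$48,710 × 125%/9⌋ = $6,765. Book value $41,945.

$6,765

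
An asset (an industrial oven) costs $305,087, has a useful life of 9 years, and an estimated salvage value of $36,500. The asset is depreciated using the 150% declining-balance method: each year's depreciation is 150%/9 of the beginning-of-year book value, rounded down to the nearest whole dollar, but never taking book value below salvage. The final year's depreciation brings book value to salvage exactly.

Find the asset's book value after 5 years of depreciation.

$122,609

Depreciable base = $305,087 − $36,500 = $268,587.
Year 1: ⌊$305,087 × 150%/9⌋ = $50,847. Book value $254,240.
Year 2: ⌊$254,240 × 150%/9⌋ = $42,373. Book value $211,867.
Year 3: ⌊$211,867 × 150%/9⌋ = $35,311. Book value $176,556.
Year 4: ⌊$176,556 × 150%/9⌋ = $29,426. Book value $147,130.
Year 5: ⌊$147,130 × 150%/9⌋ = $24,521. Book value $122,609.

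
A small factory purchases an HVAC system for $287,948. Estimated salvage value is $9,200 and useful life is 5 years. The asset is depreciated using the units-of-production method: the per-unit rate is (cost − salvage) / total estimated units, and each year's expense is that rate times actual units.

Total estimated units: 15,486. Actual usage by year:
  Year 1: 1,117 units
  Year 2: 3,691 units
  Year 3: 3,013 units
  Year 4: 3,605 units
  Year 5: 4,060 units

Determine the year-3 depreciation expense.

$54,234

Depreciable base = $287,948 − $9,200 = $278,748.
Rate = $278,748 / 15,486 units = $18 per unit.
Year 1: 1,117 × $18 = $20,106. Book value $267,842.
Year 2: 3,691 × $18 = $66,438. Book value $201,404.
Year 3: 3,013 × $18 = $54,234. Book value $147,170.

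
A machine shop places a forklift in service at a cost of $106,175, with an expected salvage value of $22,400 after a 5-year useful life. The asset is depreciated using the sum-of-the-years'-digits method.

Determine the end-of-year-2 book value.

Depreciable base = $106,175 − $22,400 = $83,775.
Sum of the years' digits = 5+4+3+2+1 = 15.
Year 1: $83,775 × 5/15 = $27,925. Book value $78,250.
Year 2: $83,775 × 4/15 = $22,340. Book value $55,910.

$55,910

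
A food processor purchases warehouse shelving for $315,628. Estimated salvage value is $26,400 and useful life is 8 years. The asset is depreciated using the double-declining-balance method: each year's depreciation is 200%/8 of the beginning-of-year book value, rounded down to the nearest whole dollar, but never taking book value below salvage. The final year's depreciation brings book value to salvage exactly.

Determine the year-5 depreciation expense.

Depreciable base = $315,628 − $26,400 = $289,228.
Year 1: ⌊$315,628 × 200%/8⌋ = $78,907. Book value $236,721.
Year 2: ⌊$236,721 × 200%/8⌋ = $59,180. Book value $177,541.
Year 3: ⌊$177,541 × 200%/8⌋ = $44,385. Book value $133,156.
Year 4: ⌊$133,156 × 200%/8⌋ = $33,289. Book value $99,867.
Year 5: ⌊$99,867 × 200%/8⌋ = $24,966. Book value $74,901.

$24,966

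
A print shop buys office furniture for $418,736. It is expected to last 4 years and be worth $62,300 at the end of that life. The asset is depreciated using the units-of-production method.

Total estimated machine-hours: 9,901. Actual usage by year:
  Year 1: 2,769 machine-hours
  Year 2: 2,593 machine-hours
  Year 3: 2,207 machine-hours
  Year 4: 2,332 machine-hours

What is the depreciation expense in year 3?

Depreciable base = $418,736 − $62,300 = $356,436.
Rate = $356,436 / 9,901 machine-hours = $36 per machine-hour.
Year 1: 2,769 × $36 = $99,684. Book value $319,052.
Year 2: 2,593 × $36 = $93,348. Book value $225,704.
Year 3: 2,207 × $36 = $79,452. Book value $146,252.

$79,452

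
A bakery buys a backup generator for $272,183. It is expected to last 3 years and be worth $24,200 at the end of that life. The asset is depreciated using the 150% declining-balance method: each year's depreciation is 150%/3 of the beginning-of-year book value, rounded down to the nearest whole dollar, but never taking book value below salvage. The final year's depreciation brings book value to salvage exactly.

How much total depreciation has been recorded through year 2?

$204,137

Depreciable base = $272,183 − $24,200 = $247,983.
Year 1: ⌊$272,183 × 150%/3⌋ = $136,091. Book value $136,092.
Year 2: ⌊$136,092 × 150%/3⌋ = $68,046. Book value $68,046.
Accumulated through year 2 = $272,183 − $68,046 = $204,137.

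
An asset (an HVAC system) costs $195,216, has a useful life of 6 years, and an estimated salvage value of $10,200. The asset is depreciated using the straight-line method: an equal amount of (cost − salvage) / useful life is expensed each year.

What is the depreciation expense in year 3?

$30,836

Depreciable base = $195,216 − $10,200 = $185,016.
Annual expense = $185,016 / 6 = $30,836.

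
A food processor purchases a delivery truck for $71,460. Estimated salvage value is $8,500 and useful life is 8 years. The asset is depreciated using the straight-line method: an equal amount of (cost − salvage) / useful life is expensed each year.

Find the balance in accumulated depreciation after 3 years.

Depreciable base = $71,460 − $8,500 = $62,960.
Annual expense = $62,960 / 8 = $7,870.
End of year 1: book value $63,590.
End of year 2: book value $55,720.
End of year 3: book value $47,850.
Accumulated through year 3 = $71,460 − $47,850 = $23,610.

$23,610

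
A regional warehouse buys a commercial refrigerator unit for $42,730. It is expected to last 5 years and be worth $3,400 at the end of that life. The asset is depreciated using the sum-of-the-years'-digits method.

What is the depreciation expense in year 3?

Depreciable base = $42,730 − $3,400 = $39,330.
Sum of the years' digits = 5+4+3+2+1 = 15.
Year 1: $39,330 × 5/15 = $13,110. Book value $29,620.
Year 2: $39,330 × 4/15 = $10,488. Book value $19,132.
Year 3: $39,330 × 3/15 = $7,866. Book value $11,266.

$7,866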